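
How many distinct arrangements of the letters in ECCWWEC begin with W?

60

Fix W in the first position and arrange the remaining 6 letters.
Those 6 letters have C appearing 3 times and E appearing twice, giving (6)!/(3!·2!) = 60.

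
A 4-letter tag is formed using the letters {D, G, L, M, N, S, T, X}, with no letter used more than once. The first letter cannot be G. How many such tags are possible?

1470

The first letter has 8−1 = 7 choices (anything except G).
The remaining 3 letters are filled from the other 7 symbols without repetition: 7 × 6 × 5 = 210.
Total: 7 × 210 = 1470.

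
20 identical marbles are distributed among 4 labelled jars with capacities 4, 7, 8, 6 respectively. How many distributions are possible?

55

By stars and bars, unrestricted non-negative solutions to x_1+…+x_4 = 20 number C(20+3,3) = 1771.
Subtract solutions that violate a single cap (substitute x_i' = x_i − (cap_i+1)): x_1 ≥ 5 gives C(18,3) = 816; x_2 ≥ 8 gives C(15,3) = 455; x_3 ≥ 9 gives C(14,3) = 364; x_4 ≥ 7 gives C(16,3) = 560. Together 2195.
Add back pairs where two caps are both exceeded: 120 + 84 + 165 + 20 + 56 + 35 = 480.
Subtract triples: 0 + 1 + 0 + 0 = 1.
By inclusion–exclusion the count is 1771 − 2195 + 480 − 1 = 55.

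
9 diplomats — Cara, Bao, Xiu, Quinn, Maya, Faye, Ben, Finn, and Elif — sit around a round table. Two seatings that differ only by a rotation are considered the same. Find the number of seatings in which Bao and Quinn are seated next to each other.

Treat {Bao, Quinn} as one unit (2 internal orders) and seat the resulting 8 units around the table: (7)! circular arrangements.
So 2 × (7)! = 2 × 5040 = 10080.

10080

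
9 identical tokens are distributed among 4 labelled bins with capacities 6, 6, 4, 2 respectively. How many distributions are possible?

Ignoring the caps, the number of non-negative solutions to x_1+…+x_4 = 9 is C(12,3) = 220.
Subtract solutions that violate a single cap (substitute x_i' = x_i − (cap_i+1)): x_1 ≥ 7 gives C(5,3) = 10; x_2 ≥ 7 gives C(5,3) = 10; x_3 ≥ 5 gives C(7,3) = 35; x_4 ≥ 3 gives C(9,3) = 84. Together 139.
Add back pairs where two caps are both exceeded: 0 + 0 + 0 + 0 + 0 + 4 = 4.
By inclusion–exclusion the count is 220 − 139 + 4 = 85.

85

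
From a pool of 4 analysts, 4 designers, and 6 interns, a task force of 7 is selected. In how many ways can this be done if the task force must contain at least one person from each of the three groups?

Unrestricted: C(14,7) = 3432 ways to pick any 7 of the 14.
Selections missing a whole group: no analysts → C(10,7) = 120; no designers → C(10,7) = 120; no interns → C(8,7) = 8.
Add back selections omitting two groups (i.e. drawn from a single group): C(4,7) + C(4,7) + C(6,7) = 0.
By inclusion–exclusion: 3432 − 248 + 0 = 3184.

3184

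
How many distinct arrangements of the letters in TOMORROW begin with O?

With the first slot taken by O, it remains to arrange the other 7 letters (TMORROW).
Those 7 letters have O appearing twice and R appearing twice, giving (7)!/(2!·2!) = 1260.

1260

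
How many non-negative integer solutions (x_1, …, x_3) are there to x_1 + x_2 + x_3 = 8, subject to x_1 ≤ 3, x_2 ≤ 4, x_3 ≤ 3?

Ignoring the caps, the number of non-negative solutions to x_1+…+x_3 = 8 is C(10,2) = 45.
Subtract solutions that violate a single cap (substitute x_i' = x_i − (cap_i+1)): x_1 ≥ 4 gives C(6,2) = 15; x_2 ≥ 5 gives C(5,2) = 10; x_3 ≥ 4 gives C(6,2) = 15. Together 40.
Add back pairs where two caps are both exceeded: 0 + 1 + 0 = 1.
By inclusion–exclusion the count is 45 − 40 + 1 = 6.

6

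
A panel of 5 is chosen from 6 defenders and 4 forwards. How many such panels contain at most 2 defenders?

Split by how many defenders are chosen (0 through 2).
Sum: C(6,0)·C(4,5) + C(6,1)·C(4,4) + C(6,2)·C(4,3) = 0 + 6 + 60 = 66.

66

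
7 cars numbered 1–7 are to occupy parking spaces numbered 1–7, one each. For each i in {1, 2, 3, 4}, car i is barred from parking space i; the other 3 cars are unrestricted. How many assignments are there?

2790

Let Aᵢ (for 1 ≤ i ≤ 4) be the placements that put car i in its forbidden parking space. Any j of these fix j positions, leaving (7−j)! ways to fill the rest, and there are C(4,j) ways to pick which j.
By inclusion–exclusion, the number of valid placements is Σ_{j=0}^{4} (−1)^j C(4,j)·(7−j)!.
Computing: 5040 − 2880 + 720 − 96 + 6 = 2790.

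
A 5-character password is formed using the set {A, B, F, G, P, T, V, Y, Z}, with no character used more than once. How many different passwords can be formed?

15120

With no repetition, fill the 5 characters in order: 9 choices, then 8, down to 5.
That product is 9 × 8 × 7 × 6 × 5 = 15120.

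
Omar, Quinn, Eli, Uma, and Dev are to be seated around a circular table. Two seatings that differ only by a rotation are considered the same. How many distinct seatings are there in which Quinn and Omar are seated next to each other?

12

Treat {Quinn, Omar} as one unit (2 internal orders) and seat the resulting 4 units around the table: (3)! circular arrangements.
So 2 × (3)! = 2 × 6 = 12.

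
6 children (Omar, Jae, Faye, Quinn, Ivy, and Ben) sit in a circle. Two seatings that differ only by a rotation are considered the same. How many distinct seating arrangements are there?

120

Fix one person's seat to break rotational symmetry; the remaining 5 people can be arranged in (5)! = 120 ways.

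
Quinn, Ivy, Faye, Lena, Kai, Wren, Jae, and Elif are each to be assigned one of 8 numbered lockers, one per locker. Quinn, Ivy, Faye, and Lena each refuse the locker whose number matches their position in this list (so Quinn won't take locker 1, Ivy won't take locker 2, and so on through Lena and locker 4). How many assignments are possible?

24024

Let Aᵢ (for 1 ≤ i ≤ 4) be the placements that put person i in their forbidden locker. Any j of these fix j positions, leaving (8−j)! ways to fill the rest, and there are C(4,j) ways to pick which j.
By inclusion–exclusion, the number of valid placements is Σ_{j=0}^{4} (−1)^j C(4,j)·(8−j)!.
Computing: 40320 − 20160 + 4320 − 480 + 24 = 24024.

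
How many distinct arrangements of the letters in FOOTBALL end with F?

1260

With the last slot taken by F, it remains to arrange the other 7 letters (OOTBALL).
Those 7 letters have L appearing twice and O appearing twice, giving (7)!/(2!·2!) = 1260.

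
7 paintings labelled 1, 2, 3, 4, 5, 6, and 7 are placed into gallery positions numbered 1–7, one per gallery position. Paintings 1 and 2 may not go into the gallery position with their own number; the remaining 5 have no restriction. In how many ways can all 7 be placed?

Let Aᵢ (for i ∈ {1, 2}) be the placements that put painting i in its forbidden gallery position. Any j of these fix j positions, leaving (7−j)! ways to fill the rest, and there are C(2,j) ways to pick which j.
By inclusion–exclusion, the number of valid placements is Σ_{j=0}^{2} (−1)^j C(2,j)·(7−j)!.
Computing: 5040 − 1440 + 120 = 3720.

3720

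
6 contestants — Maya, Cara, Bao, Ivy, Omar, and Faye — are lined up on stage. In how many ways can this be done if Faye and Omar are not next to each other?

Of the 6! = 720 arrangements, those with Faye and Omar adjacent number 2 × 5! = 240 (treat the pair as a block with 2 internal orders).
So 720 − 240 = 480 arrangements keep them apart.

480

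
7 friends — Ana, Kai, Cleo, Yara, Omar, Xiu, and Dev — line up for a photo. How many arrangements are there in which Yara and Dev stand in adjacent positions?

Place the 5 others and the Yara-Dev pair as 6 objects in a line; the pair has 2 internal arrangements.
That gives 2 × 6! = 2 × 720 = 1440.

1440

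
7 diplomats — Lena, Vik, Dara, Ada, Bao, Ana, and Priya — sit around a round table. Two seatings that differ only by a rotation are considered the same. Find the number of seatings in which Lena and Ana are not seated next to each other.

480

Without the restriction there are (6)! = 720 seatings.
Those with Lena next to Ana: fuse the pair into one unit and seat 6 units around a circle — 2·(5)! = 240.
Subtracting, 720 − 240 = 480.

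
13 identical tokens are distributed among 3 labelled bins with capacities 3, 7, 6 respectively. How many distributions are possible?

Without the upper bounds there are C(15,2) = 105 ways to split 13 among 3 bins.
Subtract solutions that violate a single cap (substitute x_i' = x_i − (cap_i+1)): x_1 ≥ 4 gives C(11,2) = 55; x_2 ≥ 8 gives C(7,2) = 21; x_3 ≥ 7 gives C(8,2) = 28. Together 104.
Add back pairs where two caps are both exceeded: 3 + 6 + 0 = 9.
By inclusion–exclusion the count is 105 − 104 + 9 = 10.

10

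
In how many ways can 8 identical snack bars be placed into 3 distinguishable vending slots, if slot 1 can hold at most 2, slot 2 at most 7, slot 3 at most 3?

11

Without the upper bounds there are C(10,2) = 45 ways to split 8 among 3 vending slots.
Subtract solutions that violate a single cap (substitute x_i' = x_i − (cap_i+1)): x_1 ≥ 3 gives C(7,2) = 21; x_2 ≥ 8 gives C(2,2) = 1; x_3 ≥ 4 gives C(6,2) = 15. Together 37.
Add back pairs where two caps are both exceeded: 0 + 3 + 0 = 3.
By inclusion–exclusion the count is 45 − 37 + 3 = 11.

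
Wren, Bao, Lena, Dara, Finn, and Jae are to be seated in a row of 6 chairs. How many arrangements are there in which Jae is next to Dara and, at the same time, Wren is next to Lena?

96

Treat {Jae,Dara} as one block (2 orders) and {Wren,Lena} as another (2 orders).
That leaves 4 units to arrange: 2 × 2 × 4! = 4 × 24 = 96.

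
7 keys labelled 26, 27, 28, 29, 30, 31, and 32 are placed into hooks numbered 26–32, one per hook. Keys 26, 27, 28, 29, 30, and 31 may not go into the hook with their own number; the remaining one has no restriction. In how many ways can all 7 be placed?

Let Aᵢ (for 26 ≤ i ≤ 31) be the placements that put key i in its forbidden hook. Any j of these fix j positions, leaving (7−j)! ways to fill the rest, and there are C(6,j) ways to pick which j.
By inclusion–exclusion, the number of valid placements is Σ_{j=0}^{6} (−1)^j C(6,j)·(7−j)!.
Computing: 5040 − 4320 + 1800 − 480 + 90 − 12 + 1 = 2119.

2119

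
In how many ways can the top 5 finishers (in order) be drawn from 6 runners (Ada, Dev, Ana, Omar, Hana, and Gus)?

There are 6 choices for 1st place, 5 for 2nd, and so on down to 2 for position 5.
That gives 6 × 5 × 4 × 3 × 2 = 720.

720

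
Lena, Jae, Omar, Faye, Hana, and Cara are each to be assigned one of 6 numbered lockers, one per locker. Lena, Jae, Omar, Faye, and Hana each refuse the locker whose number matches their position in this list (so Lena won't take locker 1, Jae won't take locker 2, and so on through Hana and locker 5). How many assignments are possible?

Let Aᵢ (for 1 ≤ i ≤ 5) be the placements that put person i in their forbidden locker. Any j of these fix j positions, leaving (6−j)! ways to fill the rest, and there are C(5,j) ways to pick which j.
By inclusion–exclusion, the number of valid placements is Σ_{j=0}^{5} (−1)^j C(5,j)·(6−j)!.
Computing: 720 − 600 + 240 − 60 + 10 − 1 = 309.

309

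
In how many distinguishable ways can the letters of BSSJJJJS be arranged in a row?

Letter multiplicities in BSSJJJJS: B×1, J×4, S×3.
So there are 8! / (4!·3!) = 280 distinguishable arrangements.

280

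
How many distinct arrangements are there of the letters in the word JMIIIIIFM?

The 9 letters of JMIIIIIFM have repeats: I appearing 5 times and M appearing twice.
Dividing 9! = 362880 by 5!·2! = 240 for the repeated letters gives 1512.

1512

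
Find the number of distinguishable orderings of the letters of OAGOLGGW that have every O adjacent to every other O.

840

Treat the 2 copies of O as a single block. The multiset to arrange is then {OO, A, G, G, G, L, W}, 7 items in all.
That gives (7)!/(3!) = 840 arrangements.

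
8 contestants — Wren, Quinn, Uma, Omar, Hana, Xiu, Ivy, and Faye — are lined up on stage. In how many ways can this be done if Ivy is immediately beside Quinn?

Treat {Ivy, Quinn} as a single unit. There are 7 units to order, and the pair itself can be ordered 2 ways.
So the count is 2·(7)! = 10080.

10080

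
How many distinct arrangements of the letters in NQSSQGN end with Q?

180

Fix Q in the last position and arrange the remaining 6 letters.
Those 6 letters have N appearing twice and S appearing twice, giving (6)!/(2!·2!) = 180.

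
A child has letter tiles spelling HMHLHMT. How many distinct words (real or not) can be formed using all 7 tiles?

420

The 7 letters of HMHLHMT have repeats: H appearing 3 times and M appearing twice.
The number of distinct arrangements is 7!/(3!·2!) = 5040/12 = 420.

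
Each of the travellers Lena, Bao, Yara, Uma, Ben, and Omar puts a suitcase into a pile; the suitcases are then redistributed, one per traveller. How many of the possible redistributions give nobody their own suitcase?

This is the derangement count D_6: permutations of 6 items with no fixed point.
By inclusion–exclusion this is Σ_{j=0}^{6} (−1)^j C(6,j)·(6−j)!.
Computing: 720 − 720 + 360 − 120 + 30 − 6 + 1 = 265.

265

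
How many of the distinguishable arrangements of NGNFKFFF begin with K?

105

Fix K in the first position and arrange the remaining 7 letters.
Those 7 letters have F appearing 4 times and N appearing twice, giving (7)!/(4!·2!) = 105.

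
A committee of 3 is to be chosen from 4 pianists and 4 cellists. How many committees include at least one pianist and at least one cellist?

48

With no constraint there are C(8,3) = 56 possible selections.
Subtract selections that omit an entire group: no pianists → C(4,3) = 4; no cellists → C(4,3) = 4.
Both groups omitted at once is impossible, so 56 − 8 = 48.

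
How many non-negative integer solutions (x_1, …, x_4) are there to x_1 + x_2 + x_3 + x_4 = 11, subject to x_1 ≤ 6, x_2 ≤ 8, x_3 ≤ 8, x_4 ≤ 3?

Ignoring the caps, the number of non-negative solutions to x_1+…+x_4 = 11 is C(14,3) = 364.
Subtract solutions that violate a single cap (substitute x_i' = x_i − (cap_i+1)): x_1 ≥ 7 gives C(7,3) = 35; x_2 ≥ 9 gives C(5,3) = 10; x_3 ≥ 9 gives C(5,3) = 10; x_4 ≥ 4 gives C(10,3) = 120. Together 175.
Add back pairs where two caps are both exceeded: 0 + 0 + 1 + 0 + 0 + 0 = 1.
By inclusion–exclusion the count is 364 − 175 + 1 = 190.

190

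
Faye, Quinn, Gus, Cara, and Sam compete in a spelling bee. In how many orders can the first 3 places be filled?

60

There are 5 choices for 1st place, 4 for 2nd, and 3 for 3rd.
That gives 5 × 4 × 3 = 60.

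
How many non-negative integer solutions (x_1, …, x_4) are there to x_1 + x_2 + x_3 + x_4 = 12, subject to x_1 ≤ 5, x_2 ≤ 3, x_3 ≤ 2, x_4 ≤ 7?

Ignoring the caps, the number of non-negative solutions to x_1+…+x_4 = 12 is C(15,3) = 455.
Subtract solutions that violate a single cap (substitute x_i' = x_i − (cap_i+1)): x_1 ≥ 6 gives C(9,3) = 84; x_2 ≥ 4 gives C(11,3) = 165; x_3 ≥ 3 gives C(12,3) = 220; x_4 ≥ 8 gives C(7,3) = 35. Together 504.
Add back pairs where two caps are both exceeded: 10 + 20 + 0 + 56 + 1 + 4 = 91.
By inclusion–exclusion the count is 455 − 504 + 91 = 42.

42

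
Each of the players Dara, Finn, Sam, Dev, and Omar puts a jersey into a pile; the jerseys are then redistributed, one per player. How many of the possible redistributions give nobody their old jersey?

44

Count assignments avoiding every fixed point. For any j of the 5 players fixed to their old jersey, the other 5−j can be arranged in (5−j)! ways.
By inclusion–exclusion this is Σ_{j=0}^{5} (−1)^j C(5,j)·(5−j)!.
Computing: 120 − 120 + 60 − 20 + 5 − 1 = 44.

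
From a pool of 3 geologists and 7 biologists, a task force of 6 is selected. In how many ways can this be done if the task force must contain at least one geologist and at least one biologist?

With no constraint there are C(10,6) = 210 possible selections.
Subtract selections that omit an entire group: no geologists → C(7,6) = 7; no biologists → C(3,6) = 0.
Both groups omitted at once is impossible, so 210 − 7 = 203.

203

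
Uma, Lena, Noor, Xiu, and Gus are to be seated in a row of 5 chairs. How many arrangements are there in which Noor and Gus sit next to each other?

Glue Noor and Gus into one block (2 internal orders), leaving 4 units to arrange in a row.
So the count is 2·(4)! = 48.

48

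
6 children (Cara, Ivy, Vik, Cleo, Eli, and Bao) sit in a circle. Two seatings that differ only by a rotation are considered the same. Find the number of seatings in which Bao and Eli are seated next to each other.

48

Glue Bao and Eli into a block (2 internal orders). Seating 5 units around a circle gives (4)! arrangements.
So 2 × (4)! = 2 × 24 = 48.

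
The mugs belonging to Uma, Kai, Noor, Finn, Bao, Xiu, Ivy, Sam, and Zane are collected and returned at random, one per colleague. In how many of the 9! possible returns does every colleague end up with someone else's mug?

133496

Count assignments avoiding every fixed point. For any j of the 9 colleagues fixed to their own mug, the other 9−j can be arranged in (9−j)! ways.
By inclusion–exclusion this is Σ_{j=0}^{9} (−1)^j C(9,j)·(9−j)!.
Computing: 362880 − 362880 + 181440 − 60480 + 15120 − 3024 + 504 − 72 + 9 − 1 = 133496.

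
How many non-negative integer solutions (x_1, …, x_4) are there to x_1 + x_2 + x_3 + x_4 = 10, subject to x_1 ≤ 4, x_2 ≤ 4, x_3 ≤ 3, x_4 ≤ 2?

Without the upper bounds there are C(13,3) = 286 ways to split 10 among 4 variables.
Subtract solutions that violate a single cap (substitute x_i' = x_i − (cap_i+1)): x_1 ≥ 5 gives C(8,3) = 56; x_2 ≥ 5 gives C(8,3) = 56; x_3 ≥ 4 gives C(9,3) = 84; x_4 ≥ 3 gives C(10,3) = 120. Together 316.
Add back pairs where two caps are both exceeded: 1 + 4 + 10 + 4 + 10 + 20 = 49.
By inclusion–exclusion the count is 286 − 316 + 49 = 19.

19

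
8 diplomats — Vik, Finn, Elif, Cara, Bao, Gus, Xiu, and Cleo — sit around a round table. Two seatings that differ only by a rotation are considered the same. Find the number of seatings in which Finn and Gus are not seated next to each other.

All circular seatings of 8 people number (7)! = 5040.
Seatings with Finn beside Gus: treat them as a block with 2 internal orders, giving 2 × (6)! = 1440.
Subtracting, 5040 − 1440 = 3600.

3600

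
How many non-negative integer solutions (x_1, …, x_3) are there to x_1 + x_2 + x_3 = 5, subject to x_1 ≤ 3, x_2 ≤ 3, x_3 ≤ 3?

Ignoring the caps, the number of non-negative solutions to x_1+…+x_3 = 5 is C(7,2) = 21.
Subtract solutions that violate a single cap (substitute x_i' = x_i − (cap_i+1)): x_1 ≥ 4 gives C(3,2) = 3; x_2 ≥ 4 gives C(3,2) = 3; x_3 ≥ 4 gives C(3,2) = 3. Together 9.
No two caps can be exceeded simultaneously, so the pair terms are all 0.
By inclusion–exclusion the count is 21 − 9 + 0 = 12.

12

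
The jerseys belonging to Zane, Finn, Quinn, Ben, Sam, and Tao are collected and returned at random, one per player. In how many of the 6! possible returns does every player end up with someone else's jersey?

Let Aᵢ be the assignments in which player i gets their old jersey. We want the size of the complement of A₁∪…∪A_6.
By inclusion–exclusion this is Σ_{j=0}^{6} (−1)^j C(6,j)·(6−j)!.
Computing: 720 − 720 + 360 − 120 + 30 − 6 + 1 = 265.

265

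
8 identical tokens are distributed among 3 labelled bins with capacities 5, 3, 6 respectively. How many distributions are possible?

Without the upper bounds there are C(10,2) = 45 ways to split 8 among 3 bins.
Subtract solutions that violate a single cap (substitute x_i' = x_i − (cap_i+1)): x_1 ≥ 6 gives C(4,2) = 6; x_2 ≥ 4 gives C(6,2) = 15; x_3 ≥ 7 gives C(3,2) = 3. Together 24.
No two caps can be exceeded simultaneously, so the pair terms are all 0.
By inclusion–exclusion the count is 45 − 24 + 0 = 21.

21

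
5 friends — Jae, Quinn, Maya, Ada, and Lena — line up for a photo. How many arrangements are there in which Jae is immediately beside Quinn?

48

Place the 3 others and the Jae-Quinn pair as 4 objects in a line; the pair has 2 internal arrangements.
That gives 2 × 4! = 2 × 24 = 48.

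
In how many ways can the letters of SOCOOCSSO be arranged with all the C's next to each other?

280

Treat the 2 copies of C as a single block. The multiset to arrange is then {CC, O, O, O, O, S, S, S}, 8 items in all.
That gives (8)!/(4!·3!) = 280 arrangements.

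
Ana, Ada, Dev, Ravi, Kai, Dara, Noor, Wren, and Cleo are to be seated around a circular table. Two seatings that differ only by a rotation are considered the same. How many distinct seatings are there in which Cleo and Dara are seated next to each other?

10080

Treat {Cleo, Dara} as one unit (2 internal orders) and seat the resulting 8 units around the table: (7)! circular arrangements.
So 2 × (7)! = 2 × 5040 = 10080.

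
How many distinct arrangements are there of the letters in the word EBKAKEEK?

The 8 letters of EBKAKEEK have repeats: E appearing 3 times and K appearing 3 times.
Dividing 8! = 40320 by 3!·3! = 36 for the repeated letters gives 1120.

1120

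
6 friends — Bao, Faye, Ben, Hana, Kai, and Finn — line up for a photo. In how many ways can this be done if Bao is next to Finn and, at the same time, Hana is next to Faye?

Treat {Bao,Finn} as one block (2 orders) and {Hana,Faye} as another (2 orders).
That leaves 4 units to arrange: 2 × 2 × 4! = 4 × 24 = 96.

96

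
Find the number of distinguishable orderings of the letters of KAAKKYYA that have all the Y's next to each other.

140

Treat the 2 copies of Y as a single block. The multiset to arrange is then {YY, A, A, A, K, K, K}, 7 items in all.
That gives (7)!/(3!·3!) = 140 arrangements.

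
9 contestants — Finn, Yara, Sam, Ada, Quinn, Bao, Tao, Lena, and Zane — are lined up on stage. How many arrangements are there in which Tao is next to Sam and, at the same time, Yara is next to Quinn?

Treat {Tao,Sam} as one block (2 orders) and {Yara,Quinn} as another (2 orders).
That leaves 7 units to arrange: 2 × 2 × 7! = 4 × 5040 = 20160.

20160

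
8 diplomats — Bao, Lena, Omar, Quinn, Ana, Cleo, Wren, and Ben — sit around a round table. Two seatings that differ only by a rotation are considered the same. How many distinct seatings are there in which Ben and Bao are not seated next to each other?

3600

All circular seatings of 8 people number (7)! = 5040.
Seatings with Ben beside Bao: treat them as a block with 2 internal orders, giving 2 × (6)! = 1440.
Subtracting, 5040 − 1440 = 3600.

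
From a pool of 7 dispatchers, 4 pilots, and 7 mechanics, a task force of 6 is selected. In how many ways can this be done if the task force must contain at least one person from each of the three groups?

14651

With no constraint there are C(18,6) = 18564 possible selections.
Subtract selections that omit an entire group: no dispatchers → C(11,6) = 462; no pilots → C(14,6) = 3003; no mechanics → C(11,6) = 462.
Add back selections omitting two groups (i.e. drawn from a single group): C(7,6) + C(4,6) + C(7,6) = 14.
By inclusion–exclusion: 18564 − 3927 + 14 = 14651.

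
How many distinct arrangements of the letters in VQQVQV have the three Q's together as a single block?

4

Treat the 3 copies of Q as a single block. The multiset to arrange is then {QQQ, V, V, V}, 4 items in all.
That gives (4)!/(3!) = 4 arrangements.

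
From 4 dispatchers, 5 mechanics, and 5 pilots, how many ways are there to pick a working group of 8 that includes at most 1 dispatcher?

525

Split by how many dispatchers are chosen (0 through 1).
Sum: C(4,0)·C(10,8) + C(4,1)·C(10,7) = 45 + 480 = 525.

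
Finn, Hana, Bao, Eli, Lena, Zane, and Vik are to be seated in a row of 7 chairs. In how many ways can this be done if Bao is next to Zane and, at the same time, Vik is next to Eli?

Treat {Bao,Zane} as one block (2 orders) and {Vik,Eli} as another (2 orders).
That leaves 5 units to arrange: 2 × 2 × 5! = 4 × 120 = 480.

480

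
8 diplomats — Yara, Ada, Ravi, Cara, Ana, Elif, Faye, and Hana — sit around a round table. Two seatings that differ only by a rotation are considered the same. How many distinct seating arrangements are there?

5040

Fix one person's seat to break rotational symmetry; the remaining 7 people can be arranged in (7)! = 5040 ways.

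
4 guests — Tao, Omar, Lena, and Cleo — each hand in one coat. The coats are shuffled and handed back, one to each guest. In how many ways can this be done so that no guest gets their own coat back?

This is the derangement count D_4: permutations of 4 items with no fixed point.
By inclusion–exclusion this is Σ_{j=0}^{4} (−1)^j C(4,j)·(4−j)!.
Computing: 24 − 24 + 12 − 4 + 1 = 9.

9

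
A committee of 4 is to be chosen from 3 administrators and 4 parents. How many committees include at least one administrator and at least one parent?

Unrestricted: C(7,4) = 35 ways to pick any 4 of the 7.
Subtract selections that omit an entire group: no administrators → C(4,4) = 1; no parents → C(3,4) = 0.
Both groups omitted at once is impossible, so 35 − 1 = 34.

34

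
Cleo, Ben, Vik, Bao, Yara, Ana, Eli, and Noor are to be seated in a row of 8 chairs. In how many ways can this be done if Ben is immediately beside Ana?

Place the 6 others and the Ben-Ana pair as 7 objects in a line; the pair has 2 internal arrangements.
That gives 2 × 7! = 2 × 5040 = 10080.

10080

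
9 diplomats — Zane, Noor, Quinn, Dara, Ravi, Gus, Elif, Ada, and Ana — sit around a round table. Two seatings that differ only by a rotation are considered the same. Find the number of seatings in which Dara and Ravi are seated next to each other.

10080

Glue Dara and Ravi into a block (2 internal orders). Seating 8 units around a circle gives (7)! arrangements.
So 2 × (7)! = 2 × 5040 = 10080.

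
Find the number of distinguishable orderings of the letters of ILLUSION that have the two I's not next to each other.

7560

There are 8!/(2!·2!) = 10080 arrangements of ILLUSION in total.
Arrangements with the I's together: treat II as one letter, giving (7)!/(2!) = 2520.
Subtracting, 10080 − 2520 = 7560 arrangements keep the I's apart.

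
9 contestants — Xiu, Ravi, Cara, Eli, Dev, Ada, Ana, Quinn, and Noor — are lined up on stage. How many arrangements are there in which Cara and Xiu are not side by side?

Of the 9! = 362880 arrangements, those with Cara and Xiu adjacent number 2 × 8! = 80640 (treat the pair as a block with 2 internal orders).
Complementary counting: 362880 − 80640 = 282240.

282240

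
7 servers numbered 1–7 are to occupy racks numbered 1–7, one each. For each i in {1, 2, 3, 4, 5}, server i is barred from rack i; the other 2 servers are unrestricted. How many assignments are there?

Let Aᵢ (for 1 ≤ i ≤ 5) be the placements that put server i in its forbidden rack. Any j of these fix j positions, leaving (7−j)! ways to fill the rest, and there are C(5,j) ways to pick which j.
By inclusion–exclusion, the number of valid placements is Σ_{j=0}^{5} (−1)^j C(5,j)·(7−j)!.
Computing: 5040 − 3600 + 1200 − 240 + 30 − 2 = 2428.

2428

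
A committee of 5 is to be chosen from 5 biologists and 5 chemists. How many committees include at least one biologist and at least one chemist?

Unrestricted: C(10,5) = 252 ways to pick any 5 of the 10.
Selections missing a whole group: no biologists → C(5,5) = 1; no chemists → C(5,5) = 1.
Both groups omitted at once is impossible, so 252 − 2 = 250.

250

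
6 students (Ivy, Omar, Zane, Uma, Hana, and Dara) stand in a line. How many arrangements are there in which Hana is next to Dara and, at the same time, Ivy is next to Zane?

Treat {Hana,Dara} as one block (2 orders) and {Ivy,Zane} as another (2 orders).
That leaves 4 units to arrange: 2 × 2 × 4! = 4 × 24 = 96.

96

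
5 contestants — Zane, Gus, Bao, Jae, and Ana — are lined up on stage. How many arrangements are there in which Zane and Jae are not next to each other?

72

Of the 5! = 120 arrangements, those with Zane and Jae adjacent number 2 × 4! = 48 (treat the pair as a block with 2 internal orders).
Complementary counting: 120 − 48 = 72.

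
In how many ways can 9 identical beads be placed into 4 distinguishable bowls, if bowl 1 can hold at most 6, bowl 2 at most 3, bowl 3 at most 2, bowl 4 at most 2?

26

Without the upper bounds there are C(12,3) = 220 ways to split 9 among 4 bowls.
Subtract solutions that violate a single cap (substitute x_i' = x_i − (cap_i+1)): x_1 ≥ 7 gives C(5,3) = 10; x_2 ≥ 4 gives C(8,3) = 56; x_3 ≥ 3 gives C(9,3) = 84; x_4 ≥ 3 gives C(9,3) = 84. Together 234.
Add back pairs where two caps are both exceeded: 0 + 0 + 0 + 10 + 10 + 20 = 40.
By inclusion–exclusion the count is 220 − 234 + 40 = 26.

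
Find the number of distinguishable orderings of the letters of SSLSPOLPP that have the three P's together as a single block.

420

Treat the 3 copies of P as a single block. The multiset to arrange is then {PPP, L, L, O, S, S, S}, 7 items in all.
That gives (7)!/(3!·2!) = 420 arrangements.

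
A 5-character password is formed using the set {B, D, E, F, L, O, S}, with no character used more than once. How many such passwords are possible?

2520

With no repetition, fill the 5 characters in order: 7 choices, then 6, down to 3.
That product is 7 × 6 × 5 × 4 × 3 = 2520.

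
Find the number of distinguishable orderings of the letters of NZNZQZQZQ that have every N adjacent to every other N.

280

Treat the 2 copies of N as a single block. The multiset to arrange is then {NN, Q, Q, Q, Z, Z, Z, Z}, 8 items in all.
That gives (8)!/(4!·3!) = 280 arrangements.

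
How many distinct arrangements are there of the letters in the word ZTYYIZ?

The 6 letters of ZTYYIZ have repeats: Y appearing twice and Z appearing twice.
The number of distinct arrangements is 6!/(2!·2!) = 720/4 = 180.

180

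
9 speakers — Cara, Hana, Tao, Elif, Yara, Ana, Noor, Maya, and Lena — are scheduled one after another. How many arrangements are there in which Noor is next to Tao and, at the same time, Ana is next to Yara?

20160

Treat {Noor,Tao} as one block (2 orders) and {Ana,Yara} as another (2 orders).
That leaves 7 units to arrange: 2 × 2 × 7! = 4 × 5040 = 20160.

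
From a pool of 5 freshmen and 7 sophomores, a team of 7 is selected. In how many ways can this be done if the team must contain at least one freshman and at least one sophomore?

Total 7-person selections from all 12: C(12,7) = 792.
Subtract selections that omit an entire group: no freshmen → C(7,7) = 1; no sophomores → C(5,7) = 0.
Both groups omitted at once is impossible, so 792 − 1 = 791.

791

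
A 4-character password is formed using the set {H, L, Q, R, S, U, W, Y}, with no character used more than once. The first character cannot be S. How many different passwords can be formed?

The first character has 8−1 = 7 choices (anything except S).
The remaining 3 characters are filled from the other 7 symbols without repetition: 7 × 6 × 5 = 210.
Total: 7 × 210 = 1470.

1470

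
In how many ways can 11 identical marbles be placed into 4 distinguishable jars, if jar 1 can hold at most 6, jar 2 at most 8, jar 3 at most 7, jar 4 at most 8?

By stars and bars, unrestricted non-negative solutions to x_1+…+x_4 = 11 number C(11+3,3) = 364.
Subtract solutions that violate a single cap (substitute x_i' = x_i − (cap_i+1)): x_1 ≥ 7 gives C(7,3) = 35; x_2 ≥ 9 gives C(5,3) = 10; x_3 ≥ 8 gives C(6,3) = 20; x_4 ≥ 9 gives C(5,3) = 10. Together 75.
No two caps can be exceeded simultaneously, so the pair terms are all 0.
By inclusion–exclusion the count is 364 − 75 + 0 = 289.

289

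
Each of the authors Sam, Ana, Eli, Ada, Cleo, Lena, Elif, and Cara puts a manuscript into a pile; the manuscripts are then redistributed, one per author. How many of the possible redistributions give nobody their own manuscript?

Count assignments avoiding every fixed point. For any j of the 8 authors fixed to their own manuscript, the other 8−j can be arranged in (8−j)! ways.
By inclusion–exclusion this is Σ_{j=0}^{8} (−1)^j C(8,j)·(8−j)!.
Computing: 40320 − 40320 + 20160 − 6720 + 1680 − 336 + 56 − 8 + 1 = 14833.

14833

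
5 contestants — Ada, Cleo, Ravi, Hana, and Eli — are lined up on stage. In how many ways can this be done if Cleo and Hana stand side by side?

48

Place the 3 others and the Cleo-Hana pair as 4 objects in a line; the pair has 2 internal arrangements.
That gives 2 × 4! = 2 × 24 = 48.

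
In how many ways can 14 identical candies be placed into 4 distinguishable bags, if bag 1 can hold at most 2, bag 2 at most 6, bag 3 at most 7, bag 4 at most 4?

45

Ignoring the caps, the number of non-negative solutions to x_1+…+x_4 = 14 is C(17,3) = 680.
Subtract solutions that violate a single cap (substitute x_i' = x_i − (cap_i+1)): x_1 ≥ 3 gives C(14,3) = 364; x_2 ≥ 7 gives C(10,3) = 120; x_3 ≥ 8 gives C(9,3) = 84; x_4 ≥ 5 gives C(12,3) = 220. Together 788.
Add back pairs where two caps are both exceeded: 35 + 20 + 84 + 0 + 10 + 4 = 153.
By inclusion–exclusion the count is 680 − 788 + 153 = 45.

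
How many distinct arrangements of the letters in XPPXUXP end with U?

20

With the last slot taken by U, it remains to arrange the other 6 letters (XPPXXP).
Those 6 letters have P appearing 3 times and X appearing 3 times, giving (6)!/(3!·3!) = 20.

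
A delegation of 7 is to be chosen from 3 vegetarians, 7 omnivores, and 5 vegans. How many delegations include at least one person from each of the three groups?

5516

With no constraint there are C(15,7) = 6435 possible selections.
Selections missing a whole group: no vegetarians → C(12,7) = 792; no omnivores → C(8,7) = 8; no vegans → C(10,7) = 120.
Add back selections omitting two groups (i.e. drawn from a single group): C(3,7) + C(7,7) + C(5,7) = 1.
By inclusion–exclusion: 6435 − 920 + 1 = 5516.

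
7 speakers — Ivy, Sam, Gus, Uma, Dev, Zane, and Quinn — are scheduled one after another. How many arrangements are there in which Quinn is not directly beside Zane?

Of the 7! = 5040 arrangements, those with Quinn and Zane adjacent number 2 × 6! = 1440 (treat the pair as a block with 2 internal orders).
So 5040 − 1440 = 3600 arrangements keep them apart.

3600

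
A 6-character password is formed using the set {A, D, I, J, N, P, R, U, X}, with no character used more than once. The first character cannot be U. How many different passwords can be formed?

The first character has 9−1 = 8 choices (anything except U).
The remaining 5 characters are filled from the other 8 symbols without repetition: 8 × 7 × 6 × 5 × 4 = 6720.
Total: 8 × 6720 = 53760.

53760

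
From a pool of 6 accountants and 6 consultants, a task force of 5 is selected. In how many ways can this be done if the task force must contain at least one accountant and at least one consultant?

780

With no constraint there are C(12,5) = 792 possible selections.
Selections missing a whole group: no accountants → C(6,5) = 6; no consultants → C(6,5) = 6.
Both groups omitted at once is impossible, so 792 − 12 = 780.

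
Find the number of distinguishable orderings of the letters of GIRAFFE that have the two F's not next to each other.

Total arrangements of GIRAFFE: 7!/(2!) = 2520.
If the two F's are adjacent, glue them into one block, leaving 6 items to arrange: (6)! = 720 ways.
Hence 2520 − 720 = 1800.

1800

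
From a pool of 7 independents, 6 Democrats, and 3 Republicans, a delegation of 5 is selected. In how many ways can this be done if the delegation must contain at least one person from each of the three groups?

2730

Total 5-person selections from all 16: C(16,5) = 4368.
Selections missing a whole group: no independents → C(9,5) = 126; no Democrats → C(10,5) = 252; no Republicans → C(13,5) = 1287.
Add back selections omitting two groups (i.e. drawn from a single group): C(7,5) + C(6,5) + C(3,5) = 27.
By inclusion–exclusion: 4368 − 1665 + 27 = 2730.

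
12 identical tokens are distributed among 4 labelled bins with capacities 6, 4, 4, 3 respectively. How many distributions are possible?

50

Ignoring the caps, the number of non-negative solutions to x_1+…+x_4 = 12 is C(15,3) = 455.
Subtract solutions that violate a single cap (substitute x_i' = x_i − (cap_i+1)): x_1 ≥ 7 gives C(8,3) = 56; x_2 ≥ 5 gives C(10,3) = 120; x_3 ≥ 5 gives C(10,3) = 120; x_4 ≥ 4 gives C(11,3) = 165. Together 461.
Add back pairs where two caps are both exceeded: 1 + 1 + 4 + 10 + 20 + 20 = 56.
By inclusion–exclusion the count is 455 − 461 + 56 = 50.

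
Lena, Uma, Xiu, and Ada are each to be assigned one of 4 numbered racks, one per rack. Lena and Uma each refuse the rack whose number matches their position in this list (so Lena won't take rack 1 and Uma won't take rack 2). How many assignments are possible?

14

Let Aᵢ (for i ∈ {1, 2}) be the placements that put person i in their forbidden rack. Any j of these fix j positions, leaving (4−j)! ways to fill the rest, and there are C(2,j) ways to pick which j.
By inclusion–exclusion, the number of valid placements is Σ_{j=0}^{2} (−1)^j C(2,j)·(4−j)!.
Computing: 24 − 12 + 2 = 14.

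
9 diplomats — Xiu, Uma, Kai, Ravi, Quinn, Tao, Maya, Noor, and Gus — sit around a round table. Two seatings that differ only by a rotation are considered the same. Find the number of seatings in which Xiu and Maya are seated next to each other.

Glue Xiu and Maya into a block (2 internal orders). Seating 8 units around a circle gives (7)! arrangements.
So 2 × (7)! = 2 × 5040 = 10080.

10080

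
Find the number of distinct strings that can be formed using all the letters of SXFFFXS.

The 7 letters of SXFFFXS have repeats: F appearing 3 times, S appearing twice, and X appearing twice.
Dividing 7! = 5040 by 3!·2!·2! = 24 for the repeated letters gives 210.

210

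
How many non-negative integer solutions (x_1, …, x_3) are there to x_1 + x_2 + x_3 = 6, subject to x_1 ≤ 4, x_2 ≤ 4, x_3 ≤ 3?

16

Ignoring the caps, the number of non-negative solutions to x_1+…+x_3 = 6 is C(8,2) = 28.
Subtract solutions that violate a single cap (substitute x_i' = x_i − (cap_i+1)): x_1 ≥ 5 gives C(3,2) = 3; x_2 ≥ 5 gives C(3,2) = 3; x_3 ≥ 4 gives C(4,2) = 6. Together 12.
No two caps can be exceeded simultaneously, so the pair terms are all 0.
By inclusion–exclusion the count is 28 − 12 + 0 = 16.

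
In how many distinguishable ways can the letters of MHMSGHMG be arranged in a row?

Letter multiplicities in MHMSGHMG: G×2, H×2, M×3, S×1.
So there are 8! / (3!·2!·2!) = 1680 distinguishable arrangements.

1680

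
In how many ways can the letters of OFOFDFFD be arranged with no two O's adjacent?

Total arrangements of OFOFDFFD: 8!/(4!·2!·2!) = 420.
Arrangements with the O's together: treat OO as one letter, giving (7)!/(4!·2!) = 105.
Subtracting, 420 − 105 = 315 arrangements keep the O's apart.

315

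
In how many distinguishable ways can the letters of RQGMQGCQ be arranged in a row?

3360

The 8 letters of RQGMQGCQ have repeats: G appearing twice and Q appearing 3 times.
Dividing 8! = 40320 by 3!·2! = 12 for the repeated letters gives 3360.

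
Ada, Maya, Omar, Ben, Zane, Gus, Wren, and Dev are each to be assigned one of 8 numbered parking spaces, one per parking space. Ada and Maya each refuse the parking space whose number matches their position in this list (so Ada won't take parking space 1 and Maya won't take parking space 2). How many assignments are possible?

30960

Let Aᵢ (for i ∈ {1, 2}) be the placements that put person i in their forbidden parking space. Any j of these fix j positions, leaving (8−j)! ways to fill the rest, and there are C(2,j) ways to pick which j.
By inclusion–exclusion, the number of valid placements is Σ_{j=0}^{2} (−1)^j C(2,j)·(8−j)!.
Computing: 40320 − 10080 + 720 = 30960.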